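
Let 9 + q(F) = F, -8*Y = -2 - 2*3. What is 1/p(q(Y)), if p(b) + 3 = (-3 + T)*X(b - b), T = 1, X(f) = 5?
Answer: -1/13 ≈ -0.076923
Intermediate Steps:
Y = 1 (Y = -(-2 - 2*3)/8 = -(-2 - 6)/8 = -⅛*(-8) = 1)
q(F) = -9 + F
p(b) = -13 (p(b) = -3 + (-3 + 1)*5 = -3 - 2*5 = -3 - 10 = -13)
1/p(q(Y)) = 1/(-13) = -1/13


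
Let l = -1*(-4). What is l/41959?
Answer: 4/41959 ≈ 9.5331e-5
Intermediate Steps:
l = 4
l/41959 = 4/41959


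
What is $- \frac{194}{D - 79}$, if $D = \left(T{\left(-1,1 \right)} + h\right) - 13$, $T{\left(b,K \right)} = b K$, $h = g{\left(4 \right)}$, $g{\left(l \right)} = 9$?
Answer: $\frac{97}{42} \approx 2.3095$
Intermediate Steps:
$h = 9$
$T{\left(b,K \right)} = K b$
$D = -5$ ($D = \left(1 \left(-1\right) + 9\right) - 13 = \left(-1 + 9\right) - 13 = 8 - 13 = -5$)
$- \frac{194}{D - 79} = - \frac{194}{-5 - 79} = - \frac{194}{-84} = \left(-194\right) \left(- \frac{1}{84}\right) = \frac{97}{42}$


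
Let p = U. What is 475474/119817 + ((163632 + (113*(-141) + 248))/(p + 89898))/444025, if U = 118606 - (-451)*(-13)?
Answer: 14260686801344183/3593618163128475 ≈ 3.9683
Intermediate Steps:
U = 112743 (U = 118606 - 1*5863 = 118606 - 5863 = 112743)
p = 112743
475474/119817 + ((163632 + (113*(-141) + 248))/(p + 89898))/444025 = 475474/119817 + ((163632 + (113*(-141) + 248))/(112743 + 89898))/444025 = 475474*(1/119817) + ((163632 + (-15933 + 248))/202641)*(1/444025) = 475474/119817 + ((163632 - 15685)*(1/202641))*(1/444025) = 475474/119817 + (147947*(1/202641))*(1/444025) = 475474/119817 + (147947/202641)*(1/444025) = 475474/119817 + 147947/89977670025 = 14260686801344183/3593618163128475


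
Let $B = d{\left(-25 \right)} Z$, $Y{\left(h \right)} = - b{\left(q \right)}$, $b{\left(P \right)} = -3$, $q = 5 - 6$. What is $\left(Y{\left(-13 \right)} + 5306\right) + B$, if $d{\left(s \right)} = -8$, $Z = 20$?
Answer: $5149$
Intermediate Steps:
$q = -1$
$Y{\left(h \right)} = 3$ ($Y{\left(h \right)} = \left(-1\right) \left(-3\right) = 3$)
$B = -160$ ($B = \left(-8\right) 20 = -160$)
$\left(Y{\left(-13 \right)} + 5306\right) + B = \left(3 + 5306\right) - 160 = 5309 - 160 = 5149$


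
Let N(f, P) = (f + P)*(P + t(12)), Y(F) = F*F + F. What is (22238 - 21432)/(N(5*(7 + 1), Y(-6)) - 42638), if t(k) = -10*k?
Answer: -403/24469 ≈ -0.016470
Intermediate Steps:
Y(F) = F + F² (Y(F) = F² + F = F + F²)
N(f, P) = (-120 + P)*(P + f) (N(f, P) = (f + P)*(P - 10*12) = (P + f)*(P - 120) = (P + f)*(-120 + P) = (-120 + P)*(P + f))
(22238 - 21432)/(N(5*(7 + 1), Y(-6)) - 42638) = (22238 - 21432)/(((-6*(1 - 6))² - (-720)*(1 - 6) - 600*(7 + 1) + (-6*(1 - 6))*(5*(7 + 1))) - 42638) = 806/(((-6*(-5))² - (-720)*(-5) - 600*8 + (-6*(-5))*(5*8)) - 42638) = 806/((30² - 120*30 - 120*40 + 30*40) - 42638) = 806/((900 - 3600 - 4800 + 1200) - 42638) = 806/(-6300 - 42638) = 806/(-48938) = 806*(-1/48938) = -403/24469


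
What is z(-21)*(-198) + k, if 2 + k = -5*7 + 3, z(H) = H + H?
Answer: 8282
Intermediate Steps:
z(H) = 2*H
k = -34 (k = -2 + (-5*7 + 3) = -2 + (-35 + 3) = -2 - 32 = -34)
z(-21)*(-198) + k = (2*(-21))*(-198) - 34 = -42*(-198) - 34 = 8316 - 34 = 8282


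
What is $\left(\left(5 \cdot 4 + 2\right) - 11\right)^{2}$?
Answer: $121$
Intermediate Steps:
$\left(\left(5 \cdot 4 + 2\right) - 11\right)^{2} = \left(\left(20 + 2\right) - 11\right)^{2} = \left(22 - 11\right)^{2} = 11^{2} = 121$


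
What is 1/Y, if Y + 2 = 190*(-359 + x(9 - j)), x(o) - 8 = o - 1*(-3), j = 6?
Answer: -1/65552 ≈ -1.5255e-5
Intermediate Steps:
x(o) = 11 + o (x(o) = 8 + (o - 1*(-3)) = 8 + (o + 3) = 8 + (3 + o) = 11 + o)
Y = -65552 (Y = -2 + 190*(-359 + (11 + (9 - 1*6))) = -2 + 190*(-359 + (11 + (9 - 6))) = -2 + 190*(-359 + (11 + 3)) = -2 + 190*(-359 + 14) = -2 + 190*(-345) = -2 - 65550 = -65552)
1/Y = 1/(-65552) = -1/65552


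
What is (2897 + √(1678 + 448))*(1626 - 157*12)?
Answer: -747426 - 258*√2126 ≈ -7.5932e+5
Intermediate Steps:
(2897 + √(1678 + 448))*(1626 - 157*12) = (2897 + √2126)*(1626 - 1884) = (2897 + √2126)*(-258) = -747426 - 258*√2126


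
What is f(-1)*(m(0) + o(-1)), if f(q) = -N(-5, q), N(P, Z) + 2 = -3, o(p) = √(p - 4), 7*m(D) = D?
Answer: 5*I*√5 ≈ 11.18*I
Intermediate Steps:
m(D) = D/7
o(p) = √(-4 + p)
N(P, Z) = -5 (N(P, Z) = -2 - 3 = -5)
f(q) = 5 (f(q) = -1*(-5) = 5)
f(-1)*(m(0) + o(-1)) = 5*((⅐)*0 + √(-4 - 1)) = 5*(0 + √(-5)) = 5*(0 + I*√5) = 5*(I*√5) = 5*I*√5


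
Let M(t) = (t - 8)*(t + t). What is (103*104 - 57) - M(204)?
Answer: -69313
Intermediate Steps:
M(t) = 2*t*(-8 + t) (M(t) = (-8 + t)*(2*t) = 2*t*(-8 + t))
(103*104 - 57) - M(204) = (103*104 - 57) - 2*204*(-8 + 204) = (10712 - 57) - 2*204*196 = 10655 - 1*79968 = 10655 - 79968 = -69313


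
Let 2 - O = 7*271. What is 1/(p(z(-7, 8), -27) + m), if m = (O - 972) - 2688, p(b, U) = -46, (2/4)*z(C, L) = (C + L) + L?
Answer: -1/5601 ≈ -0.00017854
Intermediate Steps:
O = -1895 (O = 2 - 7*271 = 2 - 1*1897 = 2 - 1897 = -1895)
z(C, L) = 2*C + 4*L (z(C, L) = 2*((C + L) + L) = 2*(C + 2*L) = 2*C + 4*L)
m = -5555 (m = (-1895 - 972) - 2688 = -2867 - 2688 = -5555)
1/(p(z(-7, 8), -27) + m) = 1/(-46 - 5555) = 1/(-5601) = -1/5601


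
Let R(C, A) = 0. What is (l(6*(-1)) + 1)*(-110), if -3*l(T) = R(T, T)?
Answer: -110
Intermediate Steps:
l(T) = 0 (l(T) = -1/3*0 = 0)
(l(6*(-1)) + 1)*(-110) = (0 + 1)*(-110) = 1*(-110) = -110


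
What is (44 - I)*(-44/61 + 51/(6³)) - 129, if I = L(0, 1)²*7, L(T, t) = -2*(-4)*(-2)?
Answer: 789605/1098 ≈ 719.13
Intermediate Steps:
L(T, t) = -16 (L(T, t) = 8*(-2) = -16)
I = 1792 (I = (-16)²*7 = 256*7 = 1792)
(44 - I)*(-44/61 + 51/(6³)) - 129 = (44 - 1*1792)*(-44/61 + 51/(6³)) - 129 = (44 - 1792)*(-44*1/61 + 51/216) - 129 = -1748*(-44/61 + 51*(1/216)) - 129 = -1748*(-44/61 + 17/72) - 129 = -1748*(-2131/4392) - 129 = 931247/1098 - 129 = 789605/1098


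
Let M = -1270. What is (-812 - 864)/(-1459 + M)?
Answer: 1676/2729 ≈ 0.61414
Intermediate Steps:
(-812 - 864)/(-1459 + M) = (-812 - 864)/(-1459 - 1270) = -1676/(-2729) = -1676*(-1/2729) = 1676/2729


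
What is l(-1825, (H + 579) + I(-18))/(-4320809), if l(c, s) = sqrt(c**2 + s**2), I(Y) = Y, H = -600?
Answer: -37*sqrt(2434)/4320809 ≈ -0.00042247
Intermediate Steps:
l(-1825, (H + 579) + I(-18))/(-4320809) = sqrt((-1825)**2 + ((-600 + 579) - 18)**2)/(-4320809) = sqrt(3330625 + (-21 - 18)**2)*(-1/4320809) = sqrt(3330625 + (-39)**2)*(-1/4320809) = sqrt(3330625 + 1521)*(-1/4320809) = sqrt(3332146)*(-1/4320809) = (37*sqrt(2434))*(-1/4320809) = -37*sqrt(2434)/4320809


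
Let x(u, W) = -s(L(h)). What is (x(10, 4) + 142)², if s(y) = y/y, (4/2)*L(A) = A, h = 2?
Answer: 19881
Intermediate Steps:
L(A) = A/2
s(y) = 1
x(u, W) = -1 (x(u, W) = -1*1 = -1)
(x(10, 4) + 142)² = (-1 + 142)² = 141² = 19881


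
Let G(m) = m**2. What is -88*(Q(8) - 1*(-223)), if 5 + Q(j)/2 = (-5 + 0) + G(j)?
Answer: -29128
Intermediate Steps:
Q(j) = -20 + 2*j**2 (Q(j) = -10 + 2*((-5 + 0) + j**2) = -10 + 2*(-5 + j**2) = -10 + (-10 + 2*j**2) = -20 + 2*j**2)
-88*(Q(8) - 1*(-223)) = -88*((-20 + 2*8**2) - 1*(-223)) = -88*((-20 + 2*64) + 223) = -88*((-20 + 128) + 223) = -88*(108 + 223) = -88*331 = -29128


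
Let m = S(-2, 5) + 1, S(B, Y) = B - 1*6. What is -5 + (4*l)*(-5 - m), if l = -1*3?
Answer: -29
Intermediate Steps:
S(B, Y) = -6 + B (S(B, Y) = B - 6 = -6 + B)
l = -3
m = -7 (m = (-6 - 2) + 1 = -8 + 1 = -7)
-5 + (4*l)*(-5 - m) = -5 + (4*(-3))*(-5 - 1*(-7)) = -5 - 12*(-5 + 7) = -5 - 12*2 = -5 - 24 = -29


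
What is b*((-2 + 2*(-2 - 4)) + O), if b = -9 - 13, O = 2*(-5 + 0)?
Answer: 528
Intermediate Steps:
O = -10 (O = 2*(-5) = -10)
b = -22
b*((-2 + 2*(-2 - 4)) + O) = -22*((-2 + 2*(-2 - 4)) - 10) = -22*((-2 + 2*(-6)) - 10) = -22*((-2 - 12) - 10) = -22*(-14 - 10) = -22*(-24) = 528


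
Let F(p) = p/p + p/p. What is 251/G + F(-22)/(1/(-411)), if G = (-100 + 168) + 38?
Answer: -86881/106 ≈ -819.63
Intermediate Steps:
F(p) = 2 (F(p) = 1 + 1 = 2)
G = 106 (G = 68 + 38 = 106)
251/G + F(-22)/(1/(-411)) = 251/106 + 2/(1/(-411)) = 251*(1/106) + 2/(-1/411) = 251/106 + 2*(-411) = 251/106 - 822 = -86881/106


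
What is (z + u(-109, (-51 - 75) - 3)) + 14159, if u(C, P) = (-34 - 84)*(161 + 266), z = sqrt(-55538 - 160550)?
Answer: -36227 + 2*I*sqrt(54022) ≈ -36227.0 + 464.85*I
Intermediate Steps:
z = 2*I*sqrt(54022) (z = sqrt(-216088) = 2*I*sqrt(54022) ≈ 464.85*I)
u(C, P) = -50386 (u(C, P) = -118*427 = -50386)
(z + u(-109, (-51 - 75) - 3)) + 14159 = (2*I*sqrt(54022) - 50386) + 14159 = (-50386 + 2*I*sqrt(54022)) + 14159 = -36227 + 2*I*sqrt(54022)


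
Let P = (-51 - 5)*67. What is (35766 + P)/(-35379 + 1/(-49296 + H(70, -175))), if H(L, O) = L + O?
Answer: -790761807/873878990 ≈ -0.90489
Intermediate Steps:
P = -3752 (P = -56*67 = -3752)
(35766 + P)/(-35379 + 1/(-49296 + H(70, -175))) = (35766 - 3752)/(-35379 + 1/(-49296 + (70 - 175))) = 32014/(-35379 + 1/(-49296 - 105)) = 32014/(-35379 + 1/(-49401)) = 32014/(-35379 - 1/49401) = 32014/(-1747757980/49401) = 32014*(-49401/1747757980) = -790761807/873878990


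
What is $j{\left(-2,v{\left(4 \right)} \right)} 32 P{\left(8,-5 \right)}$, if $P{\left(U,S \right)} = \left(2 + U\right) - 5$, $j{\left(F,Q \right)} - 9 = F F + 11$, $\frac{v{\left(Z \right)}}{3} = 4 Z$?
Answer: $3840$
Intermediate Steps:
$v{\left(Z \right)} = 12 Z$ ($v{\left(Z \right)} = 3 \cdot 4 Z = 12 Z$)
$j{\left(F,Q \right)} = 20 + F^{2}$ ($j{\left(F,Q \right)} = 9 + \left(F F + 11\right) = 9 + \left(F^{2} + 11\right) = 9 + \left(11 + F^{2}\right) = 20 + F^{2}$)
$P{\left(U,S \right)} = -3 + U$
$j{\left(-2,v{\left(4 \right)} \right)} 32 P{\left(8,-5 \right)} = \left(20 + \left(-2\right)^{2}\right) 32 \left(-3 + 8\right) = \left(20 + 4\right) 32 \cdot 5 = 24 \cdot 32 \cdot 5 = 768 \cdot 5 = 3840$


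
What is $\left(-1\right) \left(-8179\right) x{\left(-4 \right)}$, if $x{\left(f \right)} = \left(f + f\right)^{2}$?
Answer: $523456$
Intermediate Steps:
$x{\left(f \right)} = 4 f^{2}$ ($x{\left(f \right)} = \left(2 f\right)^{2} = 4 f^{2}$)
$\left(-1\right) \left(-8179\right) x{\left(-4 \right)} = \left(-1\right) \left(-8179\right) 4 \left(-4\right)^{2} = 8179 \cdot 4 \cdot 16 = 8179 \cdot 64 = 523456$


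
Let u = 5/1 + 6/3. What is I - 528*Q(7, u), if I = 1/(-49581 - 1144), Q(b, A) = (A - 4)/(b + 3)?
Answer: -8034841/50725 ≈ -158.40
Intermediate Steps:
u = 7 (u = 5*1 + 6*(⅓) = 5 + 2 = 7)
Q(b, A) = (-4 + A)/(3 + b)
I = -1/50725 (I = 1/(-50725) = -1/50725 ≈ -1.9714e-5)
I - 528*Q(7, u) = -1/50725 - 528*(-4 + 7)/(3 + 7) = -1/50725 - 528*3/10 = -1/50725 - 792/5 = -8034841/50725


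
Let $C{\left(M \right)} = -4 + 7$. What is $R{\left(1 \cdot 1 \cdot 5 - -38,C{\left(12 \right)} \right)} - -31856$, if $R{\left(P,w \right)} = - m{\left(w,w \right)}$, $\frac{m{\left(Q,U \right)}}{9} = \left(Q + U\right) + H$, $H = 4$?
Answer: $31766$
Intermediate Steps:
$C{\left(M \right)} = 3$
$m{\left(Q,U \right)} = 36 + 9 Q + 9 U$ ($m{\left(Q,U \right)} = 9 \left(\left(Q + U\right) + 4\right) = 9 \left(4 + Q + U\right) = 36 + 9 Q + 9 U$)
$R{\left(P,w \right)} = -36 - 18 w$ ($R{\left(P,w \right)} = - (36 + 9 w + 9 w) = - (36 + 18 w) = -36 - 18 w$)
$R{\left(1 \cdot 1 \cdot 5 - -38,C{\left(12 \right)} \right)} - -31856 = \left(-36 - 54\right) - -31856 = \left(-36 - 54\right) + 31856 = -90 + 31856 = 31766$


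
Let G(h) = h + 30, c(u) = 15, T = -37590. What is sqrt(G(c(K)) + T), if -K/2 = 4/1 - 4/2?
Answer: I*sqrt(37545) ≈ 193.77*I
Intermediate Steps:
K = -4 (K = -2*(4/1 - 4/2) = -2*(4*1 - 4*1/2) = -2*(4 - 2) = -2*2 = -4)
G(h) = 30 + h
sqrt(G(c(K)) + T) = sqrt((30 + 15) - 37590) = sqrt(45 - 37590) = sqrt(-37545) = I*sqrt(37545)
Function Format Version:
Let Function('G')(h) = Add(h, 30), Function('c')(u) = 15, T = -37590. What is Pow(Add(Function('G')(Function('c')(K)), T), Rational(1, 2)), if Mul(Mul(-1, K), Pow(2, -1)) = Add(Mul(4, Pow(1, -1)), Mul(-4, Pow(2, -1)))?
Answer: Mul(I, Pow(37545, Rational(1, 2))) ≈ Mul(193.77, I)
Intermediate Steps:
K = -4 (K = Mul(-2, Add(Mul(4, Pow(1, -1)), Mul(-4, Pow(2, -1)))) = Mul(-2, Add(Mul(4, 1), Mul(-4, Rational(1, 2)))) = Mul(-2, Add(4, -2)) = Mul(-2, 2) = -4)
Function('G')(h) = Add(30, h)
Pow(Add(Function('G')(Function('c')(K)), T), Rational(1, 2)) = Pow(Add(Add(30, 15), -37590), Rational(1, 2)) = Pow(Add(45, -37590), Rational(1, 2)) = Pow(-37545, Rational(1, 2)) = Mul(I, Pow(37545, Rational(1, 2)))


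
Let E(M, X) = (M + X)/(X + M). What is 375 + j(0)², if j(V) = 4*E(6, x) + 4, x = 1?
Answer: 439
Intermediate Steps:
E(M, X) = 1 (E(M, X) = (M + X)/(M + X) = 1)
j(V) = 8 (j(V) = 4*1 + 4 = 4 + 4 = 8)
375 + j(0)² = 375 + 8² = 375 + 64 = 439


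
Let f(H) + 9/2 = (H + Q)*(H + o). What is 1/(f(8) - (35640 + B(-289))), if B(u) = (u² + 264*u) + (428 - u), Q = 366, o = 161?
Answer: 2/39239 ≈ 5.0970e-5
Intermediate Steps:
f(H) = -9/2 + (161 + H)*(366 + H) (f(H) = -9/2 + (H + 366)*(H + 161) = -9/2 + (366 + H)*(161 + H) = -9/2 + (161 + H)*(366 + H))
B(u) = 428 + u² + 263*u
1/(f(8) - (35640 + B(-289))) = 1/((117843/2 + 8² + 527*8) - (35640 + (428 + (-289)² + 263*(-289)))) = 1/((117843/2 + 64 + 4216) - (35640 + (428 + 83521 - 76007))) = 1/(126403/2 - (35640 + 7942)) = 1/(126403/2 - 1*43582) = 1/(126403/2 - 43582) = 1/(39239/2) = 2/39239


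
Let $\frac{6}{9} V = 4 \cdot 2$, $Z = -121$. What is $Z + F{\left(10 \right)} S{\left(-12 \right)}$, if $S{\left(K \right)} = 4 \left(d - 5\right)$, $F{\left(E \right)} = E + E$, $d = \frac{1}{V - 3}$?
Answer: $- \frac{4609}{9} \approx -512.11$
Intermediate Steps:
$V = 12$ ($V = \frac{3 \cdot 4 \cdot 2}{2} = \frac{3}{2} \cdot 8 = 12$)
$d = \frac{1}{9}$ ($d = \frac{1}{12 - 3} = \frac{1}{9} \approx 0.11111$)
$F{\left(E \right)} = 2 E$
$S{\left(K \right)} = - \frac{176}{9}$ ($S{\left(K \right)} = 4 \left(\frac{1}{9} - 5\right) = 4 \left(- \frac{44}{9}\right) = - \frac{176}{9}$)
$Z + F{\left(10 \right)} S{\left(-12 \right)} = -121 + 2 \cdot 10 \left(- \frac{176}{9}\right) = -121 + 20 \left(- \frac{176}{9}\right) = -121 - \frac{3520}{9} = - \frac{4609}{9}$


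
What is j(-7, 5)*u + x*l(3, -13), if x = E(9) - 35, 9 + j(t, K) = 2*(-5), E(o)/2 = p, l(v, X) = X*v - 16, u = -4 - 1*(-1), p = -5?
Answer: 2532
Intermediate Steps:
u = -3 (u = -4 + 1 = -3)
l(v, X) = -16 + X*v
E(o) = -10 (E(o) = 2*(-5) = -10)
j(t, K) = -19 (j(t, K) = -9 + 2*(-5) = -9 - 10 = -19)
x = -45 (x = -10 - 35 = -45)
j(-7, 5)*u + x*l(3, -13) = -19*(-3) - 45*(-16 - 13*3) = 57 - 45*(-16 - 39) = 57 - 45*(-55) = 57 + 2475 = 2532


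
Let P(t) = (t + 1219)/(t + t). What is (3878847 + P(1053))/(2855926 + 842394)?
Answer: 4084427027/3894330960 ≈ 1.0488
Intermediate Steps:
P(t) = (1219 + t)/(2*t) (P(t) = (1219 + t)/((2*t)) = (1219 + t)*(1/(2*t)) = (1219 + t)/(2*t))
(3878847 + P(1053))/(2855926 + 842394) = (3878847 + (½)*(1219 + 1053)/1053)/(2855926 + 842394) = (3878847 + (½)*(1/1053)*2272)/3698320 = (3878847 + 1136/1053)*(1/3698320) = (4084427027/1053)*(1/3698320) = 4084427027/3894330960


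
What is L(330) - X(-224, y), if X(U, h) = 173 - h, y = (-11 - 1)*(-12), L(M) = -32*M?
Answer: -10589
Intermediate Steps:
y = 144 (y = -12*(-12) = 144)
L(330) - X(-224, y) = -32*330 - (173 - 1*144) = -10560 - (173 - 144) = -10560 - 1*29 = -10560 - 29 = -10589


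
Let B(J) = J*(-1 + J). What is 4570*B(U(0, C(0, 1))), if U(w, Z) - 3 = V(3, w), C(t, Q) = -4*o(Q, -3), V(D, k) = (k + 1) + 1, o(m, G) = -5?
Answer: 91400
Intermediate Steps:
V(D, k) = 2 + k (V(D, k) = (1 + k) + 1 = 2 + k)
C(t, Q) = 20 (C(t, Q) = -4*(-5) = 20)
U(w, Z) = 5 + w (U(w, Z) = 3 + (2 + w) = 5 + w)
4570*B(U(0, C(0, 1))) = 4570*((5 + 0)*(-1 + (5 + 0))) = 4570*(5*(-1 + 5)) = 4570*(5*4) = 4570*20 = 91400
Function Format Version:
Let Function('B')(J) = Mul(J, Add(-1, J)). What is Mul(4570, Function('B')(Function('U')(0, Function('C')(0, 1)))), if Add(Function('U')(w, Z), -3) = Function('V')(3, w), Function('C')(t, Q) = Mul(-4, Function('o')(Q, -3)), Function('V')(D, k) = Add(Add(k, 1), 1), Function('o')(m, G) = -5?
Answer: 91400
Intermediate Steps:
Function('V')(D, k) = Add(2, k) (Function('V')(D, k) = Add(Add(1, k), 1) = Add(2, k))
Function('C')(t, Q) = 20 (Function('C')(t, Q) = Mul(-4, -5) = 20)
Function('U')(w, Z) = Add(5, w) (Function('U')(w, Z) = Add(3, Add(2, w)) = Add(5, w))
Mul(4570, Function('B')(Function('U')(0, Function('C')(0, 1)))) = Mul(4570, Mul(Add(5, 0), Add(-1, Add(5, 0)))) = Mul(4570, Mul(5, Add(-1, 5))) = Mul(4570, Mul(5, 4)) = Mul(4570, 20) = 91400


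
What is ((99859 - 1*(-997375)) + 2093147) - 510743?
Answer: 2679638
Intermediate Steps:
((99859 - 1*(-997375)) + 2093147) - 510743 = ((99859 + 997375) + 2093147) - 510743 = (1097234 + 2093147) - 510743 = 3190381 - 510743 = 2679638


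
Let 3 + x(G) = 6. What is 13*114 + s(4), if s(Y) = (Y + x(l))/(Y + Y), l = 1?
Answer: 11863/8 ≈ 1482.9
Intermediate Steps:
x(G) = 3 (x(G) = -3 + 6 = 3)
s(Y) = (3 + Y)/(2*Y) (s(Y) = (Y + 3)/(Y + Y) = (3 + Y)/((2*Y)) = (3 + Y)*(1/(2*Y)) = (3 + Y)/(2*Y))
13*114 + s(4) = 13*114 + (½)*(3 + 4)/4 = 1482 + (½)*(¼)*7 = 1482 + 7/8 = 11863/8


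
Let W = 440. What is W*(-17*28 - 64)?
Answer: -237600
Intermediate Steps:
W*(-17*28 - 64) = 440*(-17*28 - 64) = 440*(-476 - 64) = 440*(-540) = -237600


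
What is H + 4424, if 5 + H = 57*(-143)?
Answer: -3732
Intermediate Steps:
H = -8156 (H = -5 + 57*(-143) = -5 - 8151 = -8156)
H + 4424 = -8156 + 4424 = -3732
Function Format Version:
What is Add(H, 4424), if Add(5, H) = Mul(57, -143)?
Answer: -3732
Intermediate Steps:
H = -8156 (H = Add(-5, Mul(57, -143)) = Add(-5, -8151) = -8156)
Add(H, 4424) = Add(-8156, 4424) = -3732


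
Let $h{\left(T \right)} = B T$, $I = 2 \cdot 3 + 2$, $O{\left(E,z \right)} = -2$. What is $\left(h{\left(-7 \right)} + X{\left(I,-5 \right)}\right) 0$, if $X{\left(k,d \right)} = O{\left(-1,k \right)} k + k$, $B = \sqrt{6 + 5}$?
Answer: $0$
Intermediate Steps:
$B = \sqrt{11} \approx 3.3166$
$I = 8$ ($I = 6 + 2 = 8$)
$X{\left(k,d \right)} = - k$ ($X{\left(k,d \right)} = - 2 k + k = - k$)
$h{\left(T \right)} = T \sqrt{11}$ ($h{\left(T \right)} = \sqrt{11} T = T \sqrt{11}$)
$\left(h{\left(-7 \right)} + X{\left(I,-5 \right)}\right) 0 = \left(- 7 \sqrt{11} - 8\right) 0 = \left(-8 - 7 \sqrt{11}\right) 0 = 0$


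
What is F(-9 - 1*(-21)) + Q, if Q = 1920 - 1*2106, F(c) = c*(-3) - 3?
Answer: -225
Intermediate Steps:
F(c) = -3 - 3*c (F(c) = -3*c - 3 = -3 - 3*c)
Q = -186 (Q = 1920 - 2106 = -186)
F(-9 - 1*(-21)) + Q = (-3 - 3*(-9 - 1*(-21))) - 186 = (-3 - 3*(-9 + 21)) - 186 = (-3 - 3*12) - 186 = (-3 - 36) - 186 = -39 - 186 = -225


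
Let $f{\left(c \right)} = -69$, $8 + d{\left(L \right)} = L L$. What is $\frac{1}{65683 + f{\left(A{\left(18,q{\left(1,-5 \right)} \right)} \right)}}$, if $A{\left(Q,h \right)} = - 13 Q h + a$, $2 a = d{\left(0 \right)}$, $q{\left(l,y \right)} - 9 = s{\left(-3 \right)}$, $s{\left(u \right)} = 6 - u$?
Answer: $\frac{1}{65614} \approx 1.5241 \cdot 10^{-5}$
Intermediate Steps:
$d{\left(L \right)} = -8 + L^{2}$ ($d{\left(L \right)} = -8 + L L = -8 + L^{2}$)
$q{\left(l,y \right)} = 18$ ($q{\left(l,y \right)} = 9 + \left(6 - -3\right) = 9 + \left(6 + 3\right) = 9 + 9 = 18$)
$a = -4$ ($a = \frac{-8 + 0^{2}}{2} = \frac{-8 + 0}{2} = \frac{1}{2} \left(-8\right) = -4$)
$A{\left(Q,h \right)} = -4 - 13 Q h$ ($A{\left(Q,h \right)} = - 13 Q h - 4 = -4 - 13 Q h$)
$\frac{1}{65683 + f{\left(A{\left(18,q{\left(1,-5 \right)} \right)} \right)}} = \frac{1}{65683 - 69} = \frac{1}{65614}$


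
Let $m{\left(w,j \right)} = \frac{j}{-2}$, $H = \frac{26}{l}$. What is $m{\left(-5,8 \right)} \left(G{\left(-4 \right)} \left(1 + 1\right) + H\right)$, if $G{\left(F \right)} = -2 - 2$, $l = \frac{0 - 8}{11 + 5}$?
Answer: $240$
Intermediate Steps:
$l = - \frac{1}{2}$ ($l = - \frac{8}{16} = \left(-8\right) \frac{1}{16} = - \frac{1}{2} \approx -0.5$)
$G{\left(F \right)} = -4$ ($G{\left(F \right)} = -2 - 2 = -4$)
$H = -52$ ($H = \frac{26}{- \frac{1}{2}} = 26 \left(-2\right) = -52$)
$m{\left(w,j \right)} = - \frac{j}{2}$ ($m{\left(w,j \right)} = j \left(- \frac{1}{2}\right) = - \frac{j}{2}$)
$m{\left(-5,8 \right)} \left(G{\left(-4 \right)} \left(1 + 1\right) + H\right) = \left(- \frac{1}{2}\right) 8 \left(- 4 \left(1 + 1\right) - 52\right) = - 4 \left(\left(-4\right) 2 - 52\right) = - 4 \left(-8 - 52\right) = \left(-4\right) \left(-60\right) = 240$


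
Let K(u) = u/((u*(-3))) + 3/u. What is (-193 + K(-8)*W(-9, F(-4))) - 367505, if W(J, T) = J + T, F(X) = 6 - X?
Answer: -8824769/24 ≈ -3.6770e+5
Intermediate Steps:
K(u) = -1/3 + 3/u (K(u) = u/((-3*u)) + 3/u = u*(-1/(3*u)) + 3/u = -1/3 + 3/u)
(-193 + K(-8)*W(-9, F(-4))) - 367505 = (-193 + ((1/3)*(9 - 1*(-8))/(-8))*(-9 + (6 - 1*(-4)))) - 367505 = (-193 + ((1/3)*(-1/8)*(9 + 8))*(-9 + (6 + 4))) - 367505 = (-193 + ((1/3)*(-1/8)*17)*(-9 + 10)) - 367505 = (-193 - 17/24*1) - 367505 = (-193 - 17/24) - 367505 = -4649/24 - 367505 = -8824769/24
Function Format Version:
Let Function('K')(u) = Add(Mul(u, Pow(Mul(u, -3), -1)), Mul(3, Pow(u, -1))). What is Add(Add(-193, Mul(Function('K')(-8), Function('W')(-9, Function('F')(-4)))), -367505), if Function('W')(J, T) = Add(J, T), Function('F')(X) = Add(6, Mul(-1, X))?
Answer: Rational(-8824769, 24) ≈ -3.6770e+5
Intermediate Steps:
Function('K')(u) = Add(Rational(-1, 3), Mul(3, Pow(u, -1))) (Function('K')(u) = Add(Mul(u, Pow(Mul(-3, u), -1)), Mul(3, Pow(u, -1))) = Add(Mul(u, Mul(Rational(-1, 3), Pow(u, -1))), Mul(3, Pow(u, -1))) = Add(Rational(-1, 3), Mul(3, Pow(u, -1))))
Add(Add(-193, Mul(Function('K')(-8), Function('W')(-9, Function('F')(-4)))), -367505) = Add(Add(-193, Mul(Mul(Rational(1, 3), Pow(-8, -1), Add(9, Mul(-1, -8))), Add(-9, Add(6, Mul(-1, -4))))), -367505) = Add(Add(-193, Mul(Mul(Rational(1, 3), Rational(-1, 8), Add(9, 8)), Add(-9, Add(6, 4)))), -367505) = Add(Add(-193, Mul(Mul(Rational(1, 3), Rational(-1, 8), 17), Add(-9, 10))), -367505) = Add(Add(-193, Mul(Rational(-17, 24), 1)), -367505) = Add(Add(-193, Rational(-17, 24)), -367505) = Add(Rational(-4649, 24), -367505) = Rational(-8824769, 24)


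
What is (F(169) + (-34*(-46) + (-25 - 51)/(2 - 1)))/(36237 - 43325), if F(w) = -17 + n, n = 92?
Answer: -1563/7088 ≈ -0.22051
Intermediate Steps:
F(w) = 75 (F(w) = -17 + 92 = 75)
(F(169) + (-34*(-46) + (-25 - 51)/(2 - 1)))/(36237 - 43325) = (75 + (-34*(-46) + (-25 - 51)/(2 - 1)))/(36237 - 43325) = (75 + (1564 - 76/1))/(-7088) = (75 + (1564 - 76*1))*(-1/7088) = (75 + (1564 - 76))*(-1/7088) = (75 + 1488)*(-1/7088) = 1563*(-1/7088) = -1563/7088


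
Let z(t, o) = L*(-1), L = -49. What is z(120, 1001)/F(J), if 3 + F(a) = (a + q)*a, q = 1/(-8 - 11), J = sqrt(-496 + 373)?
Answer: -742938/1910453 + 931*I*sqrt(123)/5731359 ≈ -0.38888 + 0.0018015*I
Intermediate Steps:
J = I*sqrt(123) (J = sqrt(-123) = I*sqrt(123) ≈ 11.091*I)
z(t, o) = 49 (z(t, o) = -49*(-1) = 49)
q = -1/19 (q = 1/(-19) = -1/19 ≈ -0.052632)
F(a) = -3 + a*(-1/19 + a) (F(a) = -3 + (a - 1/19)*a = -3 + (-1/19 + a)*a = -3 + a*(-1/19 + a))
z(120, 1001)/F(J) = 49/(-3 + (I*sqrt(123))**2 - I*sqrt(123)/19) = 49/(-3 - 123 - I*sqrt(123)/19) = 49/(-126 - I*sqrt(123)/19)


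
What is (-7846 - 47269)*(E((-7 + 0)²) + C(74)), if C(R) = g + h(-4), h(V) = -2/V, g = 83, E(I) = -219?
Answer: 14936165/2 ≈ 7.4681e+6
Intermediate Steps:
C(R) = 167/2 (C(R) = 83 - 2/(-4) = 83 - 2*(-¼) = 83 + ½ = 167/2)
(-7846 - 47269)*(E((-7 + 0)²) + C(74)) = (-7846 - 47269)*(-219 + 167/2) = -55115*(-271/2) = 14936165/2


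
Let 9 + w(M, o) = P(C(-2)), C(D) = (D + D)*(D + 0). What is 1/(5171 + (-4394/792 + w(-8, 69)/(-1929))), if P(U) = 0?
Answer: 254628/1315269905 ≈ 0.00019359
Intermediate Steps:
C(D) = 2*D**2 (C(D) = (2*D)*D = 2*D**2)
w(M, o) = -9 (w(M, o) = -9 + 0 = -9)
1/(5171 + (-4394/792 + w(-8, 69)/(-1929))) = 1/(5171 + (-4394/792 - 9/(-1929))) = 1/(5171 + (-4394*1/792 - 9*(-1/1929))) = 1/(5171 + (-2197/396 + 3/643)) = 1/(5171 - 1411483/254628) = 1/(1315269905/254628) = 254628/1315269905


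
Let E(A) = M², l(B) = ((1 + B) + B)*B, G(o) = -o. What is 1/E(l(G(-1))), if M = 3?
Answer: ⅑ ≈ 0.11111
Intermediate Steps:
l(B) = B*(1 + 2*B) (l(B) = (1 + 2*B)*B = B*(1 + 2*B))
E(A) = 9 (E(A) = 3² = 9)
1/E(l(G(-1))) = 1/9 = ⅑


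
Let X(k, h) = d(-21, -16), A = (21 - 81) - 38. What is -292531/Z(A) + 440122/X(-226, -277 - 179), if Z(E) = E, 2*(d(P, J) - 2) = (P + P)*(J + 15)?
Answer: 49860169/2254 ≈ 22121.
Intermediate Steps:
A = -98 (A = -60 - 38 = -98)
d(P, J) = 2 + P*(15 + J) (d(P, J) = 2 + ((P + P)*(J + 15))/2 = 2 + ((2*P)*(15 + J))/2 = 2 + (2*P*(15 + J))/2 = 2 + P*(15 + J))
X(k, h) = 23 (X(k, h) = 2 + 15*(-21) - 16*(-21) = 2 - 315 + 336 = 23)
-292531/Z(A) + 440122/X(-226, -277 - 179) = -292531/(-98) + 440122/23 = -292531*(-1/98) + 440122*(1/23) = 292531/98 + 440122/23 = 49860169/2254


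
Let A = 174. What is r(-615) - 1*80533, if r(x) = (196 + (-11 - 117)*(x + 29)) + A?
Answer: -5155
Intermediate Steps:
r(x) = -3342 - 128*x (r(x) = (196 + (-11 - 117)*(x + 29)) + 174 = (196 - 128*(29 + x)) + 174 = (196 + (-3712 - 128*x)) + 174 = (-3516 - 128*x) + 174 = -3342 - 128*x)
r(-615) - 1*80533 = (-3342 - 128*(-615)) - 1*80533 = (-3342 + 78720) - 80533 = 75378 - 80533 = -5155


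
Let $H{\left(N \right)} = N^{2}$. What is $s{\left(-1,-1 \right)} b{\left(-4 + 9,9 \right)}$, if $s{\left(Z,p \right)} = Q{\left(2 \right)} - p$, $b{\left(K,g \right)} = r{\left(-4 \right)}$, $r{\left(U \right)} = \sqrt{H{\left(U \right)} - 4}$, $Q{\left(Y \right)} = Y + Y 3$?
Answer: $18 \sqrt{3} \approx 31.177$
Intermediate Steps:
$Q{\left(Y \right)} = 4 Y$ ($Q{\left(Y \right)} = Y + 3 Y = 4 Y$)
$r{\left(U \right)} = \sqrt{-4 + U^{2}}$ ($r{\left(U \right)} = \sqrt{U^{2} - 4} = \sqrt{-4 + U^{2}}$)
$b{\left(K,g \right)} = 2 \sqrt{3}$ ($b{\left(K,g \right)} = \sqrt{-4 + \left(-4\right)^{2}} = \sqrt{-4 + 16} = \sqrt{12} = 2 \sqrt{3}$)
$s{\left(Z,p \right)} = 8 - p$ ($s{\left(Z,p \right)} = 4 \cdot 2 - p = 8 - p$)
$s{\left(-1,-1 \right)} b{\left(-4 + 9,9 \right)} = \left(8 - -1\right) 2 \sqrt{3} = \left(8 + 1\right) 2 \sqrt{3} = 9 \cdot 2 \sqrt{3} = 18 \sqrt{3}$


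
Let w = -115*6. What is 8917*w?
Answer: -6152730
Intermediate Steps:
w = -690
8917*w = 8917*(-690) = -6152730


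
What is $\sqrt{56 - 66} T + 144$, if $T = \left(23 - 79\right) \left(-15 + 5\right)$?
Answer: $144 + 560 i \sqrt{10} \approx 144.0 + 1770.9 i$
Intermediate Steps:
$T = 560$ ($T = \left(-56\right) \left(-10\right) = 560$)
$\sqrt{56 - 66} T + 144 = \sqrt{56 - 66} \cdot 560 + 144 = \sqrt{-10} \cdot 560 + 144 = i \sqrt{10} \cdot 560 + 144 = 560 i \sqrt{10} + 144 = 144 + 560 i \sqrt{10}$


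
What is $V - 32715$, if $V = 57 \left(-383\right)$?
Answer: $-54546$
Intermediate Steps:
$V = -21831$
$V - 32715 = -21831 - 32715 = -54546$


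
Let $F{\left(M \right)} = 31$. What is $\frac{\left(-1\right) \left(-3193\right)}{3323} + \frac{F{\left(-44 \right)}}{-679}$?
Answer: $\frac{2065034}{2256317} \approx 0.91522$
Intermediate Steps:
$\frac{\left(-1\right) \left(-3193\right)}{3323} + \frac{F{\left(-44 \right)}}{-679} = \frac{\left(-1\right) \left(-3193\right)}{3323} + \frac{31}{-679} = 3193 \cdot \frac{1}{3323} + 31 \left(- \frac{1}{679}\right) = \frac{3193}{3323} - \frac{31}{679} = \frac{2065034}{2256317}$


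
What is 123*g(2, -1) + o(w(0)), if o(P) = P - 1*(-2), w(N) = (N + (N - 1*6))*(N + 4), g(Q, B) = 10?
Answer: 1208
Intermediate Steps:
w(N) = (-6 + 2*N)*(4 + N) (w(N) = (N + (N - 6))*(4 + N) = (N + (-6 + N))*(4 + N) = (-6 + 2*N)*(4 + N))
o(P) = 2 + P (o(P) = P + 2 = 2 + P)
123*g(2, -1) + o(w(0)) = 123*10 + (2 + (-24 + 2*0 + 2*0²)) = 1230 + (2 + (-24 + 0 + 2*0)) = 1230 + (2 + (-24 + 0 + 0)) = 1230 + (2 - 24) = 1230 - 22 = 1208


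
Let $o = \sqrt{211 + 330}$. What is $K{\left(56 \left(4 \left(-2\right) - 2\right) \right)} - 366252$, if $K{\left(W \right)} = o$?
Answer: $-366252 + \sqrt{541} \approx -3.6623 \cdot 10^{5}$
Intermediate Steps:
$o = \sqrt{541} \approx 23.259$
$K{\left(W \right)} = \sqrt{541}$
$K{\left(56 \left(4 \left(-2\right) - 2\right) \right)} - 366252 = \sqrt{541} - 366252 = -366252 + \sqrt{541}$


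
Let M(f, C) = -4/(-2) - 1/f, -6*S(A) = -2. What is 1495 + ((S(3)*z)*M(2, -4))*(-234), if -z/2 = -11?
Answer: -1079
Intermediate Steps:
z = 22 (z = -2*(-11) = 22)
S(A) = 1/3 (S(A) = -1/6*(-2) = 1/3)
M(f, C) = 2 - 1/f (M(f, C) = -4*(-1/2) - 1/f = 2 - 1/f)
1495 + ((S(3)*z)*M(2, -4))*(-234) = 1495 + (((1/3)*22)*(2 - 1/2))*(-234) = 1495 + (22*(2 - 1*1/2)/3)*(-234) = 1495 + (22*(2 - 1/2)/3)*(-234) = 1495 + ((22/3)*(3/2))*(-234) = 1495 + 11*(-234) = 1495 - 2574 = -1079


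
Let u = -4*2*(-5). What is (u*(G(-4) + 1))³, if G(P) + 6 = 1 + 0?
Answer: -4096000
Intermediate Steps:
u = 40 (u = -8*(-5) = 40)
G(P) = -5 (G(P) = -6 + (1 + 0) = -6 + 1 = -5)
(u*(G(-4) + 1))³ = (40*(-5 + 1))³ = (40*(-4))³ = (-160)³ = -4096000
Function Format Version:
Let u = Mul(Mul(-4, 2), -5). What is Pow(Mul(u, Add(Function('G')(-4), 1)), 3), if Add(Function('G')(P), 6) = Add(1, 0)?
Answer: -4096000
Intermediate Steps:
u = 40 (u = Mul(-8, -5) = 40)
Function('G')(P) = -5 (Function('G')(P) = Add(-6, Add(1, 0)) = Add(-6, 1) = -5)
Pow(Mul(u, Add(Function('G')(-4), 1)), 3) = Pow(Mul(40, Add(-5, 1)), 3) = Pow(Mul(40, -4), 3) = Pow(-160, 3) = -4096000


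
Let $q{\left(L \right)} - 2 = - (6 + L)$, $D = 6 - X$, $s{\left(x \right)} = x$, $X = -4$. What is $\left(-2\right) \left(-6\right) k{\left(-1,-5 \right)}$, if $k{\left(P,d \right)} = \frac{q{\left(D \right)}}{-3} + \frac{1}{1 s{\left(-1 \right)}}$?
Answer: $44$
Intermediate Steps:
$D = 10$ ($D = 6 - -4 = 6 + 4 = 10$)
$q{\left(L \right)} = -4 - L$ ($q{\left(L \right)} = 2 - \left(6 + L\right) = -4 - L$)
$k{\left(P,d \right)} = \frac{11}{3}$ ($k{\left(P,d \right)} = \frac{-4 - 10}{-3} + \frac{1}{1 \left(-1\right)} = \left(-4 - 10\right) \left(- \frac{1}{3}\right) + 1 \left(-1\right) = \left(-14\right) \left(- \frac{1}{3}\right) - 1 = \frac{14}{3} - 1 = \frac{11}{3}$)
$\left(-2\right) \left(-6\right) k{\left(-1,-5 \right)} = \left(-2\right) \left(-6\right) \frac{11}{3} = 12 \cdot \frac{11}{3} = 44$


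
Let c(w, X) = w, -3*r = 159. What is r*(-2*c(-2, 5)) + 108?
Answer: -104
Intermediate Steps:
r = -53 (r = -⅓*159 = -53)
r*(-2*c(-2, 5)) + 108 = -(-106)*(-2) + 108 = -53*4 + 108 = -212 + 108 = -104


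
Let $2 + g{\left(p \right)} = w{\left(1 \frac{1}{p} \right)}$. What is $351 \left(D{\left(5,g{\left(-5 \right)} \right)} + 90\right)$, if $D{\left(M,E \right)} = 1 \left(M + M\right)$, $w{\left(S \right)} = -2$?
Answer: $35100$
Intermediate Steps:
$g{\left(p \right)} = -4$ ($g{\left(p \right)} = -2 - 2 = -4$)
$D{\left(M,E \right)} = 2 M$ ($D{\left(M,E \right)} = 1 \cdot 2 M = 2 M$)
$351 \left(D{\left(5,g{\left(-5 \right)} \right)} + 90\right) = 351 \left(2 \cdot 5 + 90\right) = 351 \left(10 + 90\right) = 351 \cdot 100 = 35100$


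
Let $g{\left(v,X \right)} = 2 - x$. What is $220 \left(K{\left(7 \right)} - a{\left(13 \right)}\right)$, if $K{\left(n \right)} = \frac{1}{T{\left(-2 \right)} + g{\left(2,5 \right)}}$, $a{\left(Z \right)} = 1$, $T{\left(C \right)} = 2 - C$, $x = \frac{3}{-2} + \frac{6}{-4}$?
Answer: $- \frac{1760}{9} \approx -195.56$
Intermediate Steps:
$x = -3$ ($x = 3 \left(- \frac{1}{2}\right) + 6 \left(- \frac{1}{4}\right) = - \frac{3}{2} - \frac{3}{2} = -3$)
$g{\left(v,X \right)} = 5$ ($g{\left(v,X \right)} = 2 - -3 = 2 + 3 = 5$)
$K{\left(n \right)} = \frac{1}{9}$ ($K{\left(n \right)} = \frac{1}{\left(2 - -2\right) + 5} = \frac{1}{\left(2 + 2\right) + 5} = \frac{1}{4 + 5} = \frac{1}{9}$)
$220 \left(K{\left(7 \right)} - a{\left(13 \right)}\right) = 220 \left(\frac{1}{9} - 1\right) = 220 \left(- \frac{8}{9}\right) = - \frac{1760}{9}$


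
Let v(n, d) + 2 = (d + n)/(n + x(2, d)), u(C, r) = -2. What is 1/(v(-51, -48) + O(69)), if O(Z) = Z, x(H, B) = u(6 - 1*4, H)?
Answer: 53/3650 ≈ 0.014521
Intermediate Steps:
x(H, B) = -2
v(n, d) = -2 + (d + n)/(-2 + n) (v(n, d) = -2 + (d + n)/(n - 2) = -2 + (d + n)/(-2 + n))
1/(v(-51, -48) + O(69)) = 1/((4 - 48 - 1*(-51))/(-2 - 51) + 69) = 1/((4 - 48 + 51)/(-53) + 69) = 1/(-1/53*7 + 69) = 1/(-7/53 + 69) = 1/(3650/53) = 53/3650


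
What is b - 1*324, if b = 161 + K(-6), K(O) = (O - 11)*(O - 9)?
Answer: 92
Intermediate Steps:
K(O) = (-11 + O)*(-9 + O)
b = 416 (b = 161 + (99 + (-6)² - 20*(-6)) = 161 + (99 + 36 + 120) = 161 + 255 = 416)
b - 1*324 = 416 - 1*324 = 416 - 324 = 92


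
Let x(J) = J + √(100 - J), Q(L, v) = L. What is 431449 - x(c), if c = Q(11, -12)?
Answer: 431438 - √89 ≈ 4.3143e+5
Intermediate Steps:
c = 11
431449 - x(c) = 431449 - (11 + √(100 - 1*11)) = 431449 - (11 + √(100 - 11)) = 431449 - (11 + √89) = 431449 + (-11 - √89) = 431438 - √89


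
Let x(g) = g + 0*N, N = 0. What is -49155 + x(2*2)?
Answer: -49151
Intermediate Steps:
x(g) = g (x(g) = g + 0*0 = g + 0 = g)
-49155 + x(2*2) = -49155 + 2*2 = -49155 + 4 = -49151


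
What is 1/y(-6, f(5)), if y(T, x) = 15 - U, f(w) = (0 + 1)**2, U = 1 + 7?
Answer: 1/7 ≈ 0.14286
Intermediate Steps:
U = 8
f(w) = 1 (f(w) = 1**2 = 1)
y(T, x) = 7 (y(T, x) = 15 - 1*8 = 15 - 8 = 7)
1/y(-6, f(5)) = 1/7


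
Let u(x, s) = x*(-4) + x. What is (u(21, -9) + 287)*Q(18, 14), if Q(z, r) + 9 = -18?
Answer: -6048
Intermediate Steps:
u(x, s) = -3*x (u(x, s) = -4*x + x = -3*x)
Q(z, r) = -27 (Q(z, r) = -9 - 18 = -27)
(u(21, -9) + 287)*Q(18, 14) = (-3*21 + 287)*(-27) = (-63 + 287)*(-27) = 224*(-27) = -6048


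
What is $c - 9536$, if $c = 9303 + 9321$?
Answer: $9088$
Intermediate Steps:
$c = 18624$
$c - 9536 = 18624 - 9536 = 9088$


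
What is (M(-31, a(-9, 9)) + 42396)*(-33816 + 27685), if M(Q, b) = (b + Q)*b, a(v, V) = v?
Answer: -262137036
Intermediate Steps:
M(Q, b) = b*(Q + b) (M(Q, b) = (Q + b)*b = b*(Q + b))
(M(-31, a(-9, 9)) + 42396)*(-33816 + 27685) = (-9*(-31 - 9) + 42396)*(-33816 + 27685) = (-9*(-40) + 42396)*(-6131) = (360 + 42396)*(-6131) = 42756*(-6131) = -262137036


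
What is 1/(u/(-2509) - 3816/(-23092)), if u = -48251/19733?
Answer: 40831684283/6787312223 ≈ 6.0159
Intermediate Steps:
u = -6893/2819 (u = -48251*1/19733 = -6893/2819 ≈ -2.4452)
1/(u/(-2509) - 3816/(-23092)) = 1/(-6893/2819/(-2509) - 3816/(-23092)) = 1/(-6893/2819*(-1/2509) - 3816*(-1/23092)) = 1/(6893/7072871 + 954/5773) = 1/(6787312223/40831684283) = 40831684283/6787312223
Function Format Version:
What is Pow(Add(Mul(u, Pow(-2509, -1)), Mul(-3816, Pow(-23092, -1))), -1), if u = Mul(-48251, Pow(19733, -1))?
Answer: Rational(40831684283, 6787312223) ≈ 6.0159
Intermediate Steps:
u = Rational(-6893, 2819) (u = Mul(-48251, Rational(1, 19733)) = Rational(-6893, 2819) ≈ -2.4452)
Pow(Add(Mul(u, Pow(-2509, -1)), Mul(-3816, Pow(-23092, -1))), -1) = Pow(Add(Mul(Rational(-6893, 2819), Pow(-2509, -1)), Mul(-3816, Pow(-23092, -1))), -1) = Pow(Add(Mul(Rational(-6893, 2819), Rational(-1, 2509)), Mul(-3816, Rational(-1, 23092))), -1) = Pow(Add(Rational(6893, 7072871), Rational(954, 5773)), -1) = Pow(Rational(6787312223, 40831684283), -1) = Rational(40831684283, 6787312223)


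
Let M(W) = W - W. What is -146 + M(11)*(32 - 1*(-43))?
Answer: -146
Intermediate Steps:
M(W) = 0
-146 + M(11)*(32 - 1*(-43)) = -146 + 0*(32 - 1*(-43)) = -146 + 0*(32 + 43) = -146 + 0*75 = -146 + 0 = -146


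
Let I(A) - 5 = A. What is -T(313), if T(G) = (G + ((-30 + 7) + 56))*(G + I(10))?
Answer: -113488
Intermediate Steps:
I(A) = 5 + A
T(G) = (15 + G)*(33 + G) (T(G) = (G + ((-30 + 7) + 56))*(G + (5 + 10)) = (G + (-23 + 56))*(G + 15) = (G + 33)*(15 + G) = (33 + G)*(15 + G) = (15 + G)*(33 + G))
-T(313) = -(495 + 313**2 + 48*313) = -(495 + 97969 + 15024) = -1*113488 = -113488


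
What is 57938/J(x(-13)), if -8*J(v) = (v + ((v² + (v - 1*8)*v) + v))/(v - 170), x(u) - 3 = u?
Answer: 4171536/13 ≈ 3.2089e+5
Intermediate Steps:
x(u) = 3 + u
J(v) = -(v² + 2*v + v*(-8 + v))/(8*(-170 + v)) (J(v) = -(v + ((v² + (v - 1*8)*v) + v))/(8*(v - 170)) = -(v + ((v² + (v - 8)*v) + v))/(8*(-170 + v)) = -(v + ((v² + (-8 + v)*v) + v))/(8*(-170 + v)) = -(v + ((v² + v*(-8 + v)) + v))/(8*(-170 + v)) = -(v + (v + v² + v*(-8 + v)))/(8*(-170 + v)) = -(v² + 2*v + v*(-8 + v))/(8*(-170 + v)))
57938/J(x(-13)) = 57938/(((3 - 13)*(3 - (3 - 13))/(4*(-170 + (3 - 13))))) = 57938/(((¼)*(-10)*(3 - 1*(-10))/(-170 - 10))) = 57938/(((¼)*(-10)*(3 + 10)/(-180))) = 57938/(((¼)*(-10)*(-1/180)*13)) = 57938/(13/72) = 57938*(72/13) = 4171536/13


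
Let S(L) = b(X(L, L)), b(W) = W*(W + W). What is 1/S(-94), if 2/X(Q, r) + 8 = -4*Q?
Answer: 16928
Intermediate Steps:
X(Q, r) = 2/(-8 - 4*Q)
b(W) = 2*W² (b(W) = W*(2*W) = 2*W²)
S(L) = 2/(4 + 2*L)² (S(L) = 2*(-1/(4 + 2*L))² = 2/(4 + 2*L)²)
1/S(-94) = 1/(1/(2*(2 - 94)²)) = 1/((½)/(-92)²) = 1/((½)*(1/8464)) = 1/(1/16928) = 16928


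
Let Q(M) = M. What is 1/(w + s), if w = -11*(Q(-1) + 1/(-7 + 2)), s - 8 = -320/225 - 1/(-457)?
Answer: 4113/81355 ≈ 0.050556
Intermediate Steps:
s = 135317/20565 (s = 8 + (-320/225 - 1/(-457)) = 8 + (-320*1/225 - 1*(-1/457)) = 8 + (-64/45 + 1/457) = 8 - 29203/20565 = 135317/20565 ≈ 6.5800)
w = 66/5 (w = -11*(-1 + 1/(-7 + 2)) = -11*(-1 + 1/(-5)) = -11*(-1 - ⅕) = -11*(-6/5) = 66/5 ≈ 13.200)
1/(w + s) = 1/(66/5 + 135317/20565) = 1/(81355/4113) = 4113/81355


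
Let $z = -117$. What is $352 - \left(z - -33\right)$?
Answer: $436$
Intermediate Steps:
$352 - \left(z - -33\right) = 352 - \left(-117 - -33\right) = 352 - \left(-117 + 33\right) = 352 - -84 = 352 + 84 = 436$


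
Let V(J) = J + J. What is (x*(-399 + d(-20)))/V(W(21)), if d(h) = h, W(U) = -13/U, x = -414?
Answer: -1821393/13 ≈ -1.4011e+5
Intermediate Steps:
V(J) = 2*J
(x*(-399 + d(-20)))/V(W(21)) = (-414*(-399 - 20))/((2*(-13/21))) = (-414*(-419))/((2*(-13*1/21))) = 173466/((2*(-13/21))) = 173466/(-26/21) = 173466*(-21/26) = -1821393/13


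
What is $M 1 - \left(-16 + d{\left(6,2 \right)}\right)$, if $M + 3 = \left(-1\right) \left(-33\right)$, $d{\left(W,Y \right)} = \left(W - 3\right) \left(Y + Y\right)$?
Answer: $34$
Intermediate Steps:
$d{\left(W,Y \right)} = 2 Y \left(-3 + W\right)$ ($d{\left(W,Y \right)} = \left(-3 + W\right) 2 Y = 2 Y \left(-3 + W\right)$)
$M = 30$ ($M = -3 - -33 = -3 + 33 = 30$)
$M 1 - \left(-16 + d{\left(6,2 \right)}\right) = 30 \cdot 1 + \left(16 - 2 \cdot 2 \left(-3 + 6\right)\right) = 30 + \left(16 - 2 \cdot 2 \cdot 3\right) = 30 + \left(16 - 12\right) = 30 + 4 = 34$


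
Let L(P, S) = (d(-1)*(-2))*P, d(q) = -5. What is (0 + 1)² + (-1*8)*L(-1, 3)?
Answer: 81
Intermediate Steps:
L(P, S) = 10*P (L(P, S) = (-5*(-2))*P = 10*P)
(0 + 1)² + (-1*8)*L(-1, 3) = (0 + 1)² + (-1*8)*(10*(-1)) = 1² - 8*(-10) = 1 + 80 = 81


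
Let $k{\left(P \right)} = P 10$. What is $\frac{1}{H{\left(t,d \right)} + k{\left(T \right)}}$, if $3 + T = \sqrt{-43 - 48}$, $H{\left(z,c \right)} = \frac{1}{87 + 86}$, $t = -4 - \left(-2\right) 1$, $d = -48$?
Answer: $- \frac{897697}{299279621} - \frac{299290 i \sqrt{91}}{299279621} \approx -0.0029995 - 0.0095397 i$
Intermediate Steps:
$t = -2$ ($t = -4 - -2 = -4 + 2 = -2$)
$H{\left(z,c \right)} = \frac{1}{173}$
$T = -3 + i \sqrt{91}$ ($T = -3 + \sqrt{-43 - 48} = -3 + \sqrt{-91} = -3 + i \sqrt{91} \approx -3.0 + 9.5394 i$)
$k{\left(P \right)} = 10 P$
$\frac{1}{H{\left(t,d \right)} + k{\left(T \right)}} = \frac{1}{\frac{1}{173} + 10 \left(-3 + i \sqrt{91}\right)} = \frac{1}{\frac{1}{173} - \left(30 - 10 i \sqrt{91}\right)} = \frac{1}{- \frac{5189}{173} + 10 i \sqrt{91}}$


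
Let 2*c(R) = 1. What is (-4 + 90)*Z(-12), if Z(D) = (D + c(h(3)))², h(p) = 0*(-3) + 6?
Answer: 22747/2 ≈ 11374.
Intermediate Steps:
h(p) = 6 (h(p) = 0 + 6 = 6)
c(R) = ½ (c(R) = (½)*1 = ½)
Z(D) = (½ + D)² (Z(D) = (D + ½)² = (½ + D)²)
(-4 + 90)*Z(-12) = (-4 + 90)*((1 + 2*(-12))²/4) = 86*((1 - 24)²/4) = 86*((¼)*(-23)²) = 86*((¼)*529) = 86*(529/4) = 22747/2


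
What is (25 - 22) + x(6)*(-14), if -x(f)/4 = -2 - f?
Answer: -445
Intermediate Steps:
x(f) = 8 + 4*f (x(f) = -4*(-2 - f) = 8 + 4*f)
(25 - 22) + x(6)*(-14) = (25 - 22) + (8 + 4*6)*(-14) = 3 + (8 + 24)*(-14) = 3 + 32*(-14) = 3 - 448 = -445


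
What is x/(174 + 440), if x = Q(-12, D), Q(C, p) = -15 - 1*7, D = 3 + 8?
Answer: -11/307 ≈ -0.035831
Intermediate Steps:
D = 11
Q(C, p) = -22 (Q(C, p) = -15 - 7 = -22)
x = -22
x/(174 + 440) = -22/(174 + 440) = -22/614 = -22*1/614 = -11/307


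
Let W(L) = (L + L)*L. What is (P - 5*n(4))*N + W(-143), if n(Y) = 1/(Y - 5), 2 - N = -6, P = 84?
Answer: 41610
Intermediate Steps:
W(L) = 2*L**2 (W(L) = (2*L)*L = 2*L**2)
N = 8 (N = 2 - 1*(-6) = 2 + 6 = 8)
n(Y) = 1/(-5 + Y)
(P - 5*n(4))*N + W(-143) = (84 - 5/(-5 + 4))*8 + 2*(-143)**2 = (84 - 5/(-1))*8 + 2*20449 = (84 - 5*(-1))*8 + 40898 = (84 + 5)*8 + 40898 = 89*8 + 40898 = 712 + 40898 = 41610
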